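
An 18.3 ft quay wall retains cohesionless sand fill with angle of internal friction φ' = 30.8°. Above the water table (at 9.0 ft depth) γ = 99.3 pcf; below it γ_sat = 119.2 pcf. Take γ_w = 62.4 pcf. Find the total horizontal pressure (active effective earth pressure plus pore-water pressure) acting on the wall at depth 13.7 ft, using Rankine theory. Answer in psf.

668 psf

K_a = (1 − sin φ)/(1 + sin φ) = 0.3227.
γ' = 119.2 − 62.4 = 56.80 pcf.
Effective vertical stress at 13.7 ft: σ'_v = 99.3×9.0 + 56.80×4.70 = 1161 psf.
σ'_h = K_a σ'_v = 0.3227 × 1161 = 374.6 psf; u = γ_w × 4.70 = 293.3 psf.
Total σ_h = 374.6 + 293.3 = 667.8 psf.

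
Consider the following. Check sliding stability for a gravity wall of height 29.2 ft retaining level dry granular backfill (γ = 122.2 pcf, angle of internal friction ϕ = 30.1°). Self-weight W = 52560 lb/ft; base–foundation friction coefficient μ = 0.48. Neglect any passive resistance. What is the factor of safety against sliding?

1.46

K_a = tan²(45° − 30.1°/2) = 0.3320.
P_a = ½K_aγH² = 0.5×0.3320×122.2×29.2² = 17300 lb/ft, acting at H/3 = 9.733 ft above the base.
FS_sliding = μW / P_a = 0.48×52560 / 17300 = 1.459.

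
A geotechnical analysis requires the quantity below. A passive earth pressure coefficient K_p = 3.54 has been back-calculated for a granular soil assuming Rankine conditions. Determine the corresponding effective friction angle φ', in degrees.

K_p = (1+sin φ)/(1−sin φ) ⇒ sin φ = (K_p − 1)/(K_p + 1) = 0.5595.
φ = arcsin(0.5595) = 34.02°.

34.0°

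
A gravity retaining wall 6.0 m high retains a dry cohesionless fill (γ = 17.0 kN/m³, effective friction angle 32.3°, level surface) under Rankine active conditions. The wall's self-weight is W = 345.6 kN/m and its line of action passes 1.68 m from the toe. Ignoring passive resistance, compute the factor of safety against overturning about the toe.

3.13

K_a = tan²(45° − 32.3°/2) = 0.3035.
P_a = ½K_aγH² = 0.5×0.3035×17.0×6.0² = 92.87 kN/m, acting at H/3 = 2.000 m above the base.
Overturning moment M_o = P_a × H/3 = 92.87 × 2.000 = 185.7.
Resisting moment M_r = W × 1.68 = 345.6 × 1.68 = 580.6.
FS_overturning = M_r/M_o = 580.6/185.7 = 3.126.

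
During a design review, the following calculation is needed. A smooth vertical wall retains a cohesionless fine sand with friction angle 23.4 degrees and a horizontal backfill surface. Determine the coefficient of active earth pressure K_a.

0.431

K_a = (1 − sin φ)/(1 + sin φ) = (1 − sin 23.4°)/(1 + sin 23.4°) = 0.4315.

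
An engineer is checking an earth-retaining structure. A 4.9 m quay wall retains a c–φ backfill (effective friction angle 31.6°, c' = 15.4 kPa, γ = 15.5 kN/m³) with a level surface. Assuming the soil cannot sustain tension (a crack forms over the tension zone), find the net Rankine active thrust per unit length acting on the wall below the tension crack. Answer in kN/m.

4.38 kN/m

K_a = 0.3123; √K_a = 0.5589.
Tension-crack depth z_c = 2c/(γ√K_a) = 2×15.4/(15.5×0.5589) = 3.555 m.
σ_a at base = K_a γ H − 2c√K_a = 0.3123×15.5×4.9 − 2×15.4×0.5589 = 6.509 kPa.
P_a = ½ × 6.509 × (H − z_c) = 0.5×6.509×1.345 = 4.376 kN/m.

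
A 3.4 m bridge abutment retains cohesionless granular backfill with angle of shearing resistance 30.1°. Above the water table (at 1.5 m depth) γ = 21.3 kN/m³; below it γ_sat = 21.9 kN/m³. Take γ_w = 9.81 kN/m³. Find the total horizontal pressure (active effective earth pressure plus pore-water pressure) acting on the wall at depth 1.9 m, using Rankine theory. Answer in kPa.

16.1 kPa

K_a = (1 − sin φ)/(1 + sin φ) = 0.3320.
γ' = 21.9 − 9.81 = 12.09 kN/m³.
Effective vertical stress at 1.9 m: σ'_v = 21.3×1.5 + 12.09×0.400 = 36.79 kPa.
σ'_h = K_a σ'_v = 0.3320 × 36.79 = 12.21 kPa; u = γ_w × 0.400 = 3.924 kPa.
Total σ_h = 12.21 + 3.924 = 16.14 kPa.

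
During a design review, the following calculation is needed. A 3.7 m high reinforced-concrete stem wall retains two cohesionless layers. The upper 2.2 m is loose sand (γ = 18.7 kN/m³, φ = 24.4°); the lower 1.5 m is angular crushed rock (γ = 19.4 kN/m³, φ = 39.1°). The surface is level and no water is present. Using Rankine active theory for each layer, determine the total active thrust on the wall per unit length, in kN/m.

37.7 kN/m

K_a1 = tan²(45°−24.4°/2) = 0.4153; K_a2 = tan²(45°−39.1°/2) = 0.2265.
Layer 1: σ at base = K_a1 γ₁ h₁ = 17.09 kPa; P₁ = ½×17.09×2.2 = 18.80.
Layer 2: σ_v at top = γ₁h₁ = 41.14; σ_h top = K_a2×41.14 = 9.318; σ_h base = K_a2×(41.14+19.4×1.5) = 15.91.
P₂ = ½(9.318+15.91)×1.5 = 18.92. Total P_a = 18.80+18.92 = 37.71 kN/m.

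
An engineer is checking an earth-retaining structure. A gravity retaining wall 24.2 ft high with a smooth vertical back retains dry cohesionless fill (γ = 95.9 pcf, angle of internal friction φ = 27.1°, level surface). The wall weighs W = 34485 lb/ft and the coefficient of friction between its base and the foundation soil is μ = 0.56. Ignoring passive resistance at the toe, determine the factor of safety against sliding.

K_a = tan²(45° − 27.1°/2) = 0.3741.
P_a = ½K_aγH² = 0.5×0.3741×95.9×24.2² = 10500 lb/ft, acting at H/3 = 8.067 ft above the base.
FS_sliding = μW / P_a = 0.56×34485 / 10500 = 1.838.

1.84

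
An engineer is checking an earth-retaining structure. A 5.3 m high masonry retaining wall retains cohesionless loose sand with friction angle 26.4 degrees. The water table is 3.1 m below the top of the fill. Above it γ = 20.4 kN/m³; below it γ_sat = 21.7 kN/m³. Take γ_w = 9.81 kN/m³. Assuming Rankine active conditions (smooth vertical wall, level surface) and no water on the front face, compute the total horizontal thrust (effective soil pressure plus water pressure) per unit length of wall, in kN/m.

126 kN/m

K_a = tan²(45° − φ/2) = 0.3844.
γ' = 21.7 − 9.81 = 11.89 kN/m³. Depth below WT = 2.2 m.
σ'_h at WT = K_a γ d_w = 24.31 kPa; at base = 24.31 + K_a γ' × 2.2 = 34.37 kPa.
P₁ (0–3.1 m) = ½×24.31×3.1 = 37.68. P₂ (3.1–5.3 m) = ½(24.31+34.37)×2.2 = 64.55.
P_w = ½ γ_w h₂² = 0.5×9.81×2.2² = 23.74. Total = 37.68+64.55+23.74 = 126.0 kN/m.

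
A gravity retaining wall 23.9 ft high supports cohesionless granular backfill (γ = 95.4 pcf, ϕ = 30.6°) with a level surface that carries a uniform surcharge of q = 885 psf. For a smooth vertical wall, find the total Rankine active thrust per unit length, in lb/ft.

15700 lb/ft

K_a = tan²(45° − φ/2) = 0.3253.
Soil triangle: ½ K_a γ H² = 0.5×0.3253×95.4×23.9² = 8865 lb/ft.
Surcharge rectangle: K_a q H = 0.3253×885×23.9 = 6882 lb/ft.
Total = 8865 + 6882 = 15750 lb/ft.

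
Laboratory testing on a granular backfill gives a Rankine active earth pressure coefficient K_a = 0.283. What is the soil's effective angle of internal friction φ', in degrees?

K_a = tan²(45° − φ/2) ⇒ 45° − φ/2 = arctan(√0.283) = 28.01°.
φ = 2(45° − 28.01°) = 33.98°.

34.0°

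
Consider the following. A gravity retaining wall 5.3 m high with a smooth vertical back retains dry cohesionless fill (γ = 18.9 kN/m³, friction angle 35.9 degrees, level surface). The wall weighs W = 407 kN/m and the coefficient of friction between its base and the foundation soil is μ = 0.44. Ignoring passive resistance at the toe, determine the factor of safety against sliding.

K_a = tan²(45° − 35.9°/2) = 0.2607.
P_a = ½K_aγH² = 0.5×0.2607×18.9×5.3² = 69.21 kN/m, acting at H/3 = 1.767 m above the base.
FS_sliding = μW / P_a = 0.44×407 / 69.21 = 2.587.

2.59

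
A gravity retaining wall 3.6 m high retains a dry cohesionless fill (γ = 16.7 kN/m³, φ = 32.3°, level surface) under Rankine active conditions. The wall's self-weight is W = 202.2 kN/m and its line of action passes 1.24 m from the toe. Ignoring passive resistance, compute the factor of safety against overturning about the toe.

K_a = tan²(45° − 32.3°/2) = 0.3035.
P_a = ½K_aγH² = 0.5×0.3035×16.7×3.6² = 32.84 kN/m, acting at H/3 = 1.200 m above the base.
Overturning moment M_o = P_a × H/3 = 32.84 × 1.200 = 39.41.
Resisting moment M_r = W × 1.24 = 202.2 × 1.24 = 250.7.
FS_overturning = M_r/M_o = 250.7/39.41 = 6.362.

6.36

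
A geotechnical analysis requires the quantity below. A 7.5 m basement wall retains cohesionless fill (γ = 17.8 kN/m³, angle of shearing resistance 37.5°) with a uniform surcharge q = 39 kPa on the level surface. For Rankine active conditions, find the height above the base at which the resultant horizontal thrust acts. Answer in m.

K_a = 0.2432.
Triangular part P₁ = ½K_aγH² = 121.7 at H/3 = 2.500 m; rectangular part P₂ = K_a q H = 71.13 at H/2 = 3.750 m.
ȳ = (P₁·2.500 + P₂·3.750)/(P₁+P₂) = 2.961 m.

2.96 m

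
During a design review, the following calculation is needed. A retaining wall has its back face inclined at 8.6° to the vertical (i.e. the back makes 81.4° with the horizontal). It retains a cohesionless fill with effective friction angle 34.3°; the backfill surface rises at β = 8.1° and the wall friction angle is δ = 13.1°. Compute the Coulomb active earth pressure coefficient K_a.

0.353

K_a = sin²(α+φ) / [sin²α · sin(α−δ) · (1 + √{sin(φ+δ)sin(φ−β) / (sin(α−δ)sin(α+β))})²].
With α = 81.4°, φ = 34.3°, δ = 13.1°, β = 8.1°: K_a = 0.3529.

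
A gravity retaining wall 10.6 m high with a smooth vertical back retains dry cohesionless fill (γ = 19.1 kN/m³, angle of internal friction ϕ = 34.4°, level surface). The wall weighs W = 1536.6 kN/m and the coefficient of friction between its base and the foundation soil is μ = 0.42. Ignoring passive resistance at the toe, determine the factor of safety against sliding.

K_a = tan²(45° − 34.4°/2) = 0.2780.
P_a = ½K_aγH² = 0.5×0.2780×19.1×10.6² = 298.3 kN/m, acting at H/3 = 3.533 m above the base.
FS_sliding = μW / P_a = 0.42×1536.6 / 298.3 = 2.164.

2.16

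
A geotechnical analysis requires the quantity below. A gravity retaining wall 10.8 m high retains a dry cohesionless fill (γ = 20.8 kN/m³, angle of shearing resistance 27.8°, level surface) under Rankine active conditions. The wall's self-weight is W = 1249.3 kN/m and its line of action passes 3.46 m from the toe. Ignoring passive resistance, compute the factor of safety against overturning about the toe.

K_a = tan²(45° − 27.8°/2) = 0.3639.
P_a = ½K_aγH² = 0.5×0.3639×20.8×10.8² = 441.4 kN/m, acting at H/3 = 3.600 m above the base.
Overturning moment M_o = P_a × H/3 = 441.4 × 3.600 = 1589.
Resisting moment M_r = W × 3.46 = 1249.3 × 3.46 = 4323.
FS_overturning = M_r/M_o = 4323/1589 = 2.720.

2.72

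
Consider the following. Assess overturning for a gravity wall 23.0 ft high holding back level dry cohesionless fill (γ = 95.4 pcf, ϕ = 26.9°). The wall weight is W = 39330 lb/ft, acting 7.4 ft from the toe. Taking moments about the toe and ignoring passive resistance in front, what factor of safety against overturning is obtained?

K_a = tan²(45° − 26.9°/2) = 0.3770.
P_a = ½K_aγH² = 0.5×0.3770×95.4×23.0² = 9513 lb/ft, acting at H/3 = 7.667 ft above the base.
Overturning moment M_o = P_a × H/3 = 9513 × 7.667 = 72930.
Resisting moment M_r = W × 7.4 = 39330 × 7.4 = 291000.
FS_overturning = M_r/M_o = 291000/72930 = 3.991.

3.99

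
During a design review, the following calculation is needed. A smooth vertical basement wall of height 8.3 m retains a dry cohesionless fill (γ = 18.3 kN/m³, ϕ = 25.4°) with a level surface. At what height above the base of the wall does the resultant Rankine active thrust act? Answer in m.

2.77 m

K_a = 0.3996.
The pressure distribution is triangular, so the resultant acts at H/3 above the base = 8.3/3 = 2.767 m.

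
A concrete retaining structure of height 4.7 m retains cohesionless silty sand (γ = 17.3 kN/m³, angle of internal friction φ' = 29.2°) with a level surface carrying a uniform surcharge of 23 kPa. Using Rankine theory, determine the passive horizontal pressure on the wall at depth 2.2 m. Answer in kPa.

K_p = (1 + sin φ)/(1 − sin φ) = 2.905.
σ_v = γz + q = 17.3 × 2.2 + 23 = 61.06 kPa.
σ_h = K_p σ_v = 2.905 × 61.06 = 177.4 kPa.

177 kPa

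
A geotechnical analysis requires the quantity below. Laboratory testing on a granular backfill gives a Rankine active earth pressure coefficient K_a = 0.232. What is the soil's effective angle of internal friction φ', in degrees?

38.6°

K_a = tan²(45° − φ/2) ⇒ 45° − φ/2 = arctan(√0.232) = 25.72°.
φ = 2(45° − 25.72°) = 38.56°.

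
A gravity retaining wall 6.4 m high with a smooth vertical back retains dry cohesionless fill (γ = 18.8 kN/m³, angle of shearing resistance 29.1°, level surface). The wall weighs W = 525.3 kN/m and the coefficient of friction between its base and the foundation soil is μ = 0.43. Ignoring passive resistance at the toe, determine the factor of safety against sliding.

1.70

K_a = tan²(45° − 29.1°/2) = 0.3456.
P_a = ½K_aγH² = 0.5×0.3456×18.8×6.4² = 133.1 kN/m, acting at H/3 = 2.133 m above the base.
FS_sliding = μW / P_a = 0.43×525.3 / 133.1 = 1.698.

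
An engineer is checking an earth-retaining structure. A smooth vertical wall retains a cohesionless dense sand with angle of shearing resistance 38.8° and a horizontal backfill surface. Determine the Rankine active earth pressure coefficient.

0.230

K_a = (1 − sin φ)/(1 + sin φ) = (1 − sin 38.8°)/(1 + sin 38.8°) = 0.2296.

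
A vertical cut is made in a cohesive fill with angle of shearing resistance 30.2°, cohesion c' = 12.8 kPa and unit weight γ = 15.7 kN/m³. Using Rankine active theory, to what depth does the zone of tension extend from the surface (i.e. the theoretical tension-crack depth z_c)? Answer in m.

K_a = tan²(45° − 30.2°/2) = 0.3307; √K_a = 0.5750.
The active pressure is zero where K_a γ z = 2c√K_a, so z_c = 2c/(γ√K_a) = 2×12.8/(15.7×0.5750) = 2.836 m.

2.84 m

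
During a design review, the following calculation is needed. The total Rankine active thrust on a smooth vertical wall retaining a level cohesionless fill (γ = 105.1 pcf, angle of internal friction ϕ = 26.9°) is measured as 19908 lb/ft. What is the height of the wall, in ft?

31.7 ft

K_a = 0.3770. P_a = ½ K_a γ H² ⇒ H = √(2P_a/(K_a γ)).
H = √(2×19908/(0.3770×105.1)) = 31.70 ft.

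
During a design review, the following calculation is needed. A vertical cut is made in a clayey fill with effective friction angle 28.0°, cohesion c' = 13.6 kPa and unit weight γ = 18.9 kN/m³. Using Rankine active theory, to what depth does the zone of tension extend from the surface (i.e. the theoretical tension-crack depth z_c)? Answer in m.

2.40 m

K_a = tan²(45° − 28.0°/2) = 0.3610; √K_a = 0.6009.
The active pressure is zero where K_a γ z = 2c√K_a, so z_c = 2c/(γ√K_a) = 2×13.6/(18.9×0.6009) = 2.395 m.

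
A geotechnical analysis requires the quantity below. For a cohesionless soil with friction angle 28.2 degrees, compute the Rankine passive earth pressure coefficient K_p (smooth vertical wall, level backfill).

K_p = (1 + sin φ)/(1 − sin φ) = tan²(45° + 28.2°/2) = 2.792.

2.79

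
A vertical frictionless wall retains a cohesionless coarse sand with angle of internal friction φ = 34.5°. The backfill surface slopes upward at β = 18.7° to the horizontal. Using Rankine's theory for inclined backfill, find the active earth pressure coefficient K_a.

K_a = cos β · (cos β − √(cos²β − cos²φ)) / (cos β + √(cos²β − cos²φ)).
cos β = 0.9472, cos φ = 0.8241, √(cos²β − cos²φ) = 0.4669.
K_a = 0.9472 × (0.9472 − 0.4669)/(0.9472 + 0.4669) = 0.3217.

0.322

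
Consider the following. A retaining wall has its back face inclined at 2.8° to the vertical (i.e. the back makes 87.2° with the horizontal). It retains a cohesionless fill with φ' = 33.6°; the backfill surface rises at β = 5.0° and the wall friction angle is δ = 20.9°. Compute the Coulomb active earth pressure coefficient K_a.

0.296

K_a = sin²(α+φ) / [sin²α · sin(α−δ) · (1 + √{sin(φ+δ)sin(φ−β) / (sin(α−δ)sin(α+β))})²].
With α = 87.2°, φ = 33.6°, δ = 20.9°, β = 5.0°: K_a = 0.2957.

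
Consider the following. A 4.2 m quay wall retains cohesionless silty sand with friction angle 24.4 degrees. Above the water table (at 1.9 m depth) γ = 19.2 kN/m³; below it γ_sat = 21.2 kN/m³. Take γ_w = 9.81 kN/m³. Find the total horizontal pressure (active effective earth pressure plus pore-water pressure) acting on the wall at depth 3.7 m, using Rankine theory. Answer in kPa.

K_a = (1 − sin φ)/(1 + sin φ) = 0.4153.
γ' = 21.2 − 9.81 = 11.39 kN/m³.
Effective vertical stress at 3.7 m: σ'_v = 19.2×1.9 + 11.39×1.80 = 56.98 kPa.
σ'_h = K_a σ'_v = 0.4153 × 56.98 = 23.67 kPa; u = γ_w × 1.80 = 17.66 kPa.
Total σ_h = 23.67 + 17.66 = 41.32 kPa.

41.3 kPa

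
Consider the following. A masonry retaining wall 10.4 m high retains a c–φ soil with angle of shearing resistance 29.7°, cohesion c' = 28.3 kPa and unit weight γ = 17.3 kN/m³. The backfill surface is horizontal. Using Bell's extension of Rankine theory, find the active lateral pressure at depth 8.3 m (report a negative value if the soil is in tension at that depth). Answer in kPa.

K_a = (1 − sin φ)/(1 + sin φ) = 0.3374.
σ_a = K_a γ z − 2c√K_a = 0.3374×17.3×8.3 − 2×28.3×0.5808 = 15.57 kPa.

15.6 kPa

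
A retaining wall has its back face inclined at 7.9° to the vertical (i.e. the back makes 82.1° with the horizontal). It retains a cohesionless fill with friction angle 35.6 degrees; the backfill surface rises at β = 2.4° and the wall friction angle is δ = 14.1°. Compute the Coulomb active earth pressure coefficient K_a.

K_a = sin²(α+φ) / [sin²α · sin(α−δ) · (1 + √{sin(φ+δ)sin(φ−β) / (sin(α−δ)sin(α+β))})²].
With α = 82.1°, φ = 35.6°, δ = 14.1°, β = 2.4°: K_a = 0.3080.

0.308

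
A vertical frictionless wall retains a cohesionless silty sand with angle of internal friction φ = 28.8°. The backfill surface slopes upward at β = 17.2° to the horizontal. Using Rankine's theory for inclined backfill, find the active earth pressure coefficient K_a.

K_a = cos β · (cos β − √(cos²β − cos²φ)) / (cos β + √(cos²β − cos²φ)).
cos β = 0.9553, cos φ = 0.8763, √(cos²β − cos²φ) = 0.3803.
K_a = 0.9553 × (0.9553 − 0.3803)/(0.9553 + 0.3803) = 0.4112.

0.411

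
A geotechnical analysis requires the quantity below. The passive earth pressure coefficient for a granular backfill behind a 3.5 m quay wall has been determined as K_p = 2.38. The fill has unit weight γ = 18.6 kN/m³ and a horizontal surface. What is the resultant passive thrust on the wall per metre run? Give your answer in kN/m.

271 kN/m

P = ½ K_p γ H² = 0.5 × 2.38 × 18.6 × 3.5² = 271.1 kN/m.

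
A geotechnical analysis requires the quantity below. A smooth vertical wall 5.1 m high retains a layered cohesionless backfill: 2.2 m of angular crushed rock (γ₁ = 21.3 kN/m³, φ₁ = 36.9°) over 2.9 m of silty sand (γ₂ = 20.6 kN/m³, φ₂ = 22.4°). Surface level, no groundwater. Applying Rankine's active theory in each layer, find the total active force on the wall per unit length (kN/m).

K_a1 = tan²(45°−36.9°/2) = 0.2497; K_a2 = tan²(45°−22.4°/2) = 0.4482.
Layer 1: σ at base = K_a1 γ₁ h₁ = 11.70 kPa; P₁ = ½×11.70×2.2 = 12.87.
Layer 2: σ_v at top = γ₁h₁ = 46.86; σ_h top = K_a2×46.86 = 21.00; σ_h base = K_a2×(46.86+20.6×2.9) = 47.77.
P₂ = ½(21.00+47.77)×2.9 = 99.72. Total P_a = 12.87+99.72 = 112.6 kN/m.

113 kN/m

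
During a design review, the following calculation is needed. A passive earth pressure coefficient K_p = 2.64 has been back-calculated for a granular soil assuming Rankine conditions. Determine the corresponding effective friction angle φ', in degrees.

K_p = (1+sin φ)/(1−sin φ) ⇒ sin φ = (K_p − 1)/(K_p + 1) = 0.4505.
φ = arcsin(0.4505) = 26.78°.

26.8°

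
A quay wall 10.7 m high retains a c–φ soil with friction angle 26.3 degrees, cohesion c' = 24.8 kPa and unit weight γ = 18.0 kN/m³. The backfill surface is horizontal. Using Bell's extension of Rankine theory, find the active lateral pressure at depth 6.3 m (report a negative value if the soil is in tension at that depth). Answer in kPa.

K_a = (1 − sin φ)/(1 + sin φ) = 0.3859.
σ_a = K_a γ z − 2c√K_a = 0.3859×18.0×6.3 − 2×24.8×0.6212 = 12.95 kPa.

13.0 kPa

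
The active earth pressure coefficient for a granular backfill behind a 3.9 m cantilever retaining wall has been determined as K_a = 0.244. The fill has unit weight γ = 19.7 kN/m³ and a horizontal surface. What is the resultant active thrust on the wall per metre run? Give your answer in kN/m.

P = ½ K_a γ H² = 0.5 × 0.244 × 19.7 × 3.9² = 36.56 kN/m.

36.6 kN/m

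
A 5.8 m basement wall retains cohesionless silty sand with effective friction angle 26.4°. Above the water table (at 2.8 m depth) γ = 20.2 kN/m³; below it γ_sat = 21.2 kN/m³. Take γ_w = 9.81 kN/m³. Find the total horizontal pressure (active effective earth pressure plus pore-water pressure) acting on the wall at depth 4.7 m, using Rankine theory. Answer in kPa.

48.7 kPa

K_a = (1 − sin φ)/(1 + sin φ) = 0.3844.
γ' = 21.2 − 9.81 = 11.39 kN/m³.
Effective vertical stress at 4.7 m: σ'_v = 20.2×2.8 + 11.39×1.90 = 78.20 kPa.
σ'_h = K_a σ'_v = 0.3844 × 78.20 = 30.06 kPa; u = γ_w × 1.90 = 18.64 kPa.
Total σ_h = 30.06 + 18.64 = 48.70 kPa.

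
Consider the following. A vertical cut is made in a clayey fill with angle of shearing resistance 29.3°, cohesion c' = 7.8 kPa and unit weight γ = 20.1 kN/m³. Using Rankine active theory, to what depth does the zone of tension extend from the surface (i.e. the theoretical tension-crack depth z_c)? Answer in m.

1.33 m

K_a = tan²(45° − 29.3°/2) = 0.3428; √K_a = 0.5855.
The active pressure is zero where K_a γ z = 2c√K_a, so z_c = 2c/(γ√K_a) = 2×7.8/(20.1×0.5855) = 1.326 m.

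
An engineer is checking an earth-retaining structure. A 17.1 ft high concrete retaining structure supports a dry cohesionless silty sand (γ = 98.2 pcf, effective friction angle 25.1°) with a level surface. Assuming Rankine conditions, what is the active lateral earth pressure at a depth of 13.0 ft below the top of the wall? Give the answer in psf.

K_a = (1 − sin φ)/(1 + sin φ) = 0.4043.
σ_h = K_a γ z = 0.4043 × 98.2 × 13.0 = 516.1 psf.

516 psf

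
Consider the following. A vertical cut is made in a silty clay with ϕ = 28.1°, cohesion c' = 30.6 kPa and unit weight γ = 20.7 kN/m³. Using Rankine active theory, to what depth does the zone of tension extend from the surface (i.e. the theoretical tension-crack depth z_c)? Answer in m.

K_a = tan²(45° − 28.1°/2) = 0.3596; √K_a = 0.5997.
The active pressure is zero where K_a γ z = 2c√K_a, so z_c = 2c/(γ√K_a) = 2×30.6/(20.7×0.5997) = 4.930 m.

4.93 m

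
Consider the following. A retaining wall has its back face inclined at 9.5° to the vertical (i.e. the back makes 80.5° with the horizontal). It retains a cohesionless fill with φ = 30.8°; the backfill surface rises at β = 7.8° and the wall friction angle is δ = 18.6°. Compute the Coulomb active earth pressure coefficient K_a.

0.405

K_a = sin²(α+φ) / [sin²α · sin(α−δ) · (1 + √{sin(φ+δ)sin(φ−β) / (sin(α−δ)sin(α+β))})²].
With α = 80.5°, φ = 30.8°, δ = 18.6°, β = 7.8°: K_a = 0.4052.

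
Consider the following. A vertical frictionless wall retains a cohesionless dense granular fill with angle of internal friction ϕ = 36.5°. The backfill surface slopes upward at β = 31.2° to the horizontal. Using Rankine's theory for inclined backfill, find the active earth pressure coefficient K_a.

K_a = cos β · (cos β − √(cos²β − cos²φ)) / (cos β + √(cos²β − cos²φ)).
cos β = 0.8554, cos φ = 0.8039, √(cos²β − cos²φ) = 0.2923.
K_a = 0.8554 × (0.8554 − 0.2923)/(0.8554 + 0.2923) = 0.4196.

0.420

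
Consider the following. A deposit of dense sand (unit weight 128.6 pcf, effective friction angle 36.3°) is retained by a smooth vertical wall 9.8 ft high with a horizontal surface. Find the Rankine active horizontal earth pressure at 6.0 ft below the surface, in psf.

198 psf

K_a = (1 − sin φ)/(1 + sin φ) = 0.2563.
σ_h = K_a γ z = 0.2563 × 128.6 × 6.0 = 197.7 psf.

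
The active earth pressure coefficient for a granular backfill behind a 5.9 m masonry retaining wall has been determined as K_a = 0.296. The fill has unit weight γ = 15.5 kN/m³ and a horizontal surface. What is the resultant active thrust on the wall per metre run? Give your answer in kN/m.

P = ½ K_a γ H² = 0.5 × 0.296 × 15.5 × 5.9² = 79.85 kN/m.

79.9 kN/m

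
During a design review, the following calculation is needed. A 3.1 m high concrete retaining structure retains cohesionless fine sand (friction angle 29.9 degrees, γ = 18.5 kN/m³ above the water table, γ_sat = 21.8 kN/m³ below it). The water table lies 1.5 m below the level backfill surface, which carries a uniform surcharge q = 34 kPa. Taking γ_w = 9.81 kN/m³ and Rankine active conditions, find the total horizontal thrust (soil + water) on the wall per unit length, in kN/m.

74.8 kN/m

K_a = tan²(45° − φ/2) = 0.3347.
γ' = 21.8 − 9.81 = 11.99 kN/m³. h₂ = H − d_w = 1.6 m.
σ'_h: at surface K_a·q = 11.38; at WT K_a(q+γd_w) = 20.67; at base K_a(q+γd_w+γ'h₂) = 27.09 kPa.
P₁ = ½(11.38+20.67)×1.5 = 24.03; P₂ = ½(20.67+27.09)×1.6 = 38.20; P_w = ½γ_w h₂² = 12.56.
Total = 24.03+38.20+12.56 = 74.79 kN/m.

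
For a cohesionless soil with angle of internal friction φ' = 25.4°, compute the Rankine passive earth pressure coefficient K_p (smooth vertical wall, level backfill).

K_p = (1 + sin φ)/(1 − sin φ) = tan²(45° + 25.4°/2) = 2.502.

2.50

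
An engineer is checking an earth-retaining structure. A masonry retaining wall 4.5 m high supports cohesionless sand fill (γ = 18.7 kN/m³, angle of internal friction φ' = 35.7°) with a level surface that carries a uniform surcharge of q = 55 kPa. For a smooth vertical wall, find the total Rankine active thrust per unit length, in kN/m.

115 kN/m

K_a = tan²(45° − φ/2) = 0.2630.
Soil triangle: ½ K_a γ H² = 0.5×0.2630×18.7×4.5² = 49.79 kN/m.
Surcharge rectangle: K_a q H = 0.2630×55×4.5 = 65.09 kN/m.
Total = 49.79 + 65.09 = 114.9 kN/m.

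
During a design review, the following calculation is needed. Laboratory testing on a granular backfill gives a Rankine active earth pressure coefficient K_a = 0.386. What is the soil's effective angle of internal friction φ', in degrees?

26.3°

K_a = tan²(45° − φ/2) ⇒ 45° − φ/2 = arctan(√0.386) = 31.85°.
φ = 2(45° − 31.85°) = 26.30°.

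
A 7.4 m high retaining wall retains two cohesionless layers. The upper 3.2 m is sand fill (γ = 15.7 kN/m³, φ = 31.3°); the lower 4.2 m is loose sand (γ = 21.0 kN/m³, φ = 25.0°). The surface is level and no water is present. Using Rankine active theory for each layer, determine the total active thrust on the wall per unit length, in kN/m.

K_a1 = tan²(45°−31.3°/2) = 0.3162; K_a2 = tan²(45°−25.0°/2) = 0.4059.
Layer 1: σ at base = K_a1 γ₁ h₁ = 15.89 kPa; P₁ = ½×15.89×3.2 = 25.42.
Layer 2: σ_v at top = γ₁h₁ = 50.24; σ_h top = K_a2×50.24 = 20.39; σ_h base = K_a2×(50.24+21.0×4.2) = 56.19.
P₂ = ½(20.39+56.19)×4.2 = 160.8. Total P_a = 25.42+160.8 = 186.2 kN/m.

186 kN/m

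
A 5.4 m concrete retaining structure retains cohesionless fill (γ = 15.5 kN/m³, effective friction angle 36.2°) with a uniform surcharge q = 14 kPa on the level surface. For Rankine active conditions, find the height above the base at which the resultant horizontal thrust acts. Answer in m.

2.03 m

K_a = 0.2574.
Triangular part P₁ = ½K_aγH² = 58.17 at H/3 = 1.800 m; rectangular part P₂ = K_a q H = 19.46 at H/2 = 2.700 m.
ȳ = (P₁·1.800 + P₂·2.700)/(P₁+P₂) = 2.026 m.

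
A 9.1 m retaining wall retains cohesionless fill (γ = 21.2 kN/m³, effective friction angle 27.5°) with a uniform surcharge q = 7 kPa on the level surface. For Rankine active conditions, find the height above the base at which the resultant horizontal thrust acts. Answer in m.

K_a = 0.3682.
Triangular part P₁ = ½K_aγH² = 323.2 at H/3 = 3.033 m; rectangular part P₂ = K_a q H = 23.46 at H/2 = 4.550 m.
ȳ = (P₁·3.033 + P₂·4.550)/(P₁+P₂) = 3.136 m.

3.14 m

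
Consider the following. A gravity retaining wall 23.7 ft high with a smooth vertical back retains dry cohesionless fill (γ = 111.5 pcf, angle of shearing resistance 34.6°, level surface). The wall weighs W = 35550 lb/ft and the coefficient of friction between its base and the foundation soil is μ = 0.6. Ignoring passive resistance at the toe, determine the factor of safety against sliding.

K_a = tan²(45° − 34.6°/2) = 0.2756.
P_a = ½K_aγH² = 0.5×0.2756×111.5×23.7² = 8631 lb/ft, acting at H/3 = 7.900 ft above the base.
FS_sliding = μW / P_a = 0.6×35550 / 8631 = 2.471.

2.47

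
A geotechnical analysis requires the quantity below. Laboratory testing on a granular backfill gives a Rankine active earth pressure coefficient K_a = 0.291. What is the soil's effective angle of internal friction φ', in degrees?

33.3°

K_a = tan²(45° − φ/2) ⇒ 45° − φ/2 = arctan(√0.291) = 28.34°.
φ = 2(45° − 28.34°) = 33.31°.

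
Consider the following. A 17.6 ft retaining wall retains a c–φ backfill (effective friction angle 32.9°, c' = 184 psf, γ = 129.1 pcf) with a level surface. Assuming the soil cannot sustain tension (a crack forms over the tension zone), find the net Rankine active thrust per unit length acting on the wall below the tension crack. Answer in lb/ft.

K_a = 0.2960; √K_a = 0.5441.
Tension-crack depth z_c = 2c/(γ√K_a) = 2×184/(129.1×0.5441) = 5.239 ft.
σ_a at base = K_a γ H − 2c√K_a = 0.2960×129.1×17.6 − 2×184×0.5441 = 472.4 psf.
P_a = ½ × 472.4 × (H − z_c) = 0.5×472.4×12.36 = 2920 lb/ft.

2920 lb/ft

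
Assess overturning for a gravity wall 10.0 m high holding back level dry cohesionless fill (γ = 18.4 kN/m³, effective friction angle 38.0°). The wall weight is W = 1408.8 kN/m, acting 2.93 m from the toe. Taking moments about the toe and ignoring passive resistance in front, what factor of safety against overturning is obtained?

K_a = tan²(45° − 38.0°/2) = 0.2379.
P_a = ½K_aγH² = 0.5×0.2379×18.4×10.0² = 218.9 kN/m, acting at H/3 = 3.333 m above the base.
Overturning moment M_o = P_a × H/3 = 218.9 × 3.333 = 729.5.
Resisting moment M_r = W × 2.93 = 1408.8 × 2.93 = 4128.
FS_overturning = M_r/M_o = 4128/729.5 = 5.658.

5.66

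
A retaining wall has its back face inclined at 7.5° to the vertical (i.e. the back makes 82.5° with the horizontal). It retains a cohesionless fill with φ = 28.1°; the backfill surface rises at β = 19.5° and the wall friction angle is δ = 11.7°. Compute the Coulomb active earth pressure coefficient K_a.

0.540

K_a = sin²(α+φ) / [sin²α · sin(α−δ) · (1 + √{sin(φ+δ)sin(φ−β) / (sin(α−δ)sin(α+β))})²].
With α = 82.5°, φ = 28.1°, δ = 11.7°, β = 19.5°: K_a = 0.5402.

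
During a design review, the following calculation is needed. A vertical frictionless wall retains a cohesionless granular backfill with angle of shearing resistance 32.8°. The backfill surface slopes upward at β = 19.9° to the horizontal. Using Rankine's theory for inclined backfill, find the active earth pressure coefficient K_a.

0.358

K_a = cos β · (cos β − √(cos²β − cos²φ)) / (cos β + √(cos²β − cos²φ)).
cos β = 0.9403, cos φ = 0.8406, √(cos²β − cos²φ) = 0.4214.
K_a = 0.9403 × (0.9403 − 0.4214)/(0.9403 + 0.4214) = 0.3583.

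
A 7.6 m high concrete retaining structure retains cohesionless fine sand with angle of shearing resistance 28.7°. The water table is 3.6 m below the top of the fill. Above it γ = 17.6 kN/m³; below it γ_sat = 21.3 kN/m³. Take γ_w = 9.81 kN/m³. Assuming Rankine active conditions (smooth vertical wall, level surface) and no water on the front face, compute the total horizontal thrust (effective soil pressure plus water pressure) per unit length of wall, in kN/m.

K_a = tan²(45° − φ/2) = 0.3511.
γ' = 21.3 − 9.81 = 11.49 kN/m³. Depth below WT = 4.0 m.
σ'_h at WT = K_a γ d_w = 22.25 kPa; at base = 22.25 + K_a γ' × 4.0 = 38.39 kPa.
P₁ (0–3.6 m) = ½×22.25×3.6 = 40.05. P₂ (3.6–7.6 m) = ½(22.25+38.39)×4.0 = 121.3.
P_w = ½ γ_w h₂² = 0.5×9.81×4.0² = 78.48. Total = 40.05+121.3+78.48 = 239.8 kN/m.

240 kN/m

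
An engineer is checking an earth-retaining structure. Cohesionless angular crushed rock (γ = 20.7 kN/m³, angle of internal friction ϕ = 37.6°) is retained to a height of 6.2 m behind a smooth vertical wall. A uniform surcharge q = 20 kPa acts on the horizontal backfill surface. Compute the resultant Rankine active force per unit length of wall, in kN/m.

126 kN/m

K_a = tan²(45° − φ/2) = 0.2421.
Soil triangle: ½ K_a γ H² = 0.5×0.2421×20.7×6.2² = 96.33 kN/m.
Surcharge rectangle: K_a q H = 0.2421×20×6.2 = 30.02 kN/m.
Total = 96.33 + 30.02 = 126.4 kN/m.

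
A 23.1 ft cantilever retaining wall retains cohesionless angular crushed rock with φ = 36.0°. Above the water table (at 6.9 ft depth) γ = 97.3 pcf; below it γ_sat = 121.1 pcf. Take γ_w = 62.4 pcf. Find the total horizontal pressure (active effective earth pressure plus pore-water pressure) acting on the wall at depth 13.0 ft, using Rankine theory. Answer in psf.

K_a = (1 − sin φ)/(1 + sin φ) = 0.2596.
γ' = 121.1 − 62.4 = 58.70 pcf.
Effective vertical stress at 13.0 ft: σ'_v = 97.3×6.9 + 58.70×6.10 = 1029 psf.
σ'_h = K_a σ'_v = 0.2596 × 1029 = 267.3 psf; u = γ_w × 6.10 = 380.6 psf.
Total σ_h = 267.3 + 380.6 = 647.9 psf.

648 psf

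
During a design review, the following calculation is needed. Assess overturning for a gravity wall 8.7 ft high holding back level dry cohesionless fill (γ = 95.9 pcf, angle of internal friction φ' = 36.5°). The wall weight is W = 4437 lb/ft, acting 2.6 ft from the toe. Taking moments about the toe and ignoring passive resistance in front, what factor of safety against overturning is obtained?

K_a = tan²(45° − 36.5°/2) = 0.2541.
P_a = ½K_aγH² = 0.5×0.2541×95.9×8.7² = 922.1 lb/ft, acting at H/3 = 2.900 ft above the base.
Overturning moment M_o = P_a × H/3 = 922.1 × 2.900 = 2674.
Resisting moment M_r = W × 2.6 = 4437 × 2.6 = 11540.
FS_overturning = M_r/M_o = 11540/2674 = 4.314.

4.31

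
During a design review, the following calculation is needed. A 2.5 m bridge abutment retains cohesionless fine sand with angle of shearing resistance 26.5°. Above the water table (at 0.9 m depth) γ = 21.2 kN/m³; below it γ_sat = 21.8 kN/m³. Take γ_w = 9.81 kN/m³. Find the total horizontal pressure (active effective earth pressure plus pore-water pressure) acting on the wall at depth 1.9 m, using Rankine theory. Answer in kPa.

K_a = (1 − sin φ)/(1 + sin φ) = 0.3829.
γ' = 21.8 − 9.81 = 11.99 kN/m³.
Effective vertical stress at 1.9 m: σ'_v = 21.2×0.9 + 11.99×1.000 = 31.07 kPa.
σ'_h = K_a σ'_v = 0.3829 × 31.07 = 11.90 kPa; u = γ_w × 1.000 = 9.810 kPa.
Total σ_h = 11.90 + 9.810 = 21.71 kPa.

21.7 kPa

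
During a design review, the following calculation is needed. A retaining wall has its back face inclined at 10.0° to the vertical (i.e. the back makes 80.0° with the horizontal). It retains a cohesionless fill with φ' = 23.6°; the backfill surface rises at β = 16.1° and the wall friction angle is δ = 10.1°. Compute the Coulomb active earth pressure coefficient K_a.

0.635

K_a = sin²(α+φ) / [sin²α · sin(α−δ) · (1 + √{sin(φ+δ)sin(φ−β) / (sin(α−δ)sin(α+β))})²].
With α = 80.0°, φ = 23.6°, δ = 10.1°, β = 16.1°: K_a = 0.6346.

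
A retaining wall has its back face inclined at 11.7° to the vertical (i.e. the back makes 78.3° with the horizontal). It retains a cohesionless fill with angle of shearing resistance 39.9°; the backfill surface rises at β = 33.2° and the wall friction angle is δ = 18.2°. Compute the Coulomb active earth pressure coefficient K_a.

K_a = sin²(α+φ) / [sin²α · sin(α−δ) · (1 + √{sin(φ+δ)sin(φ−β) / (sin(α−δ)sin(α+β))})²].
With α = 78.3°, φ = 39.9°, δ = 18.2°, β = 33.2°: K_a = 0.5124.

0.512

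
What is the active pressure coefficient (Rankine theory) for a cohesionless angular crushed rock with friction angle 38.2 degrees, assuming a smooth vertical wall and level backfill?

K_a = tan²(45° − φ/2) = tan²(25.90°) = 0.2358.

0.236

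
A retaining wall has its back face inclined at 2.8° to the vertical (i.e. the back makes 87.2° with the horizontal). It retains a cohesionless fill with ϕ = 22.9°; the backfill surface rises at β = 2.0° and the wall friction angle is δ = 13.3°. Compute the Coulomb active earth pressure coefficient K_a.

0.427

K_a = sin²(α+φ) / [sin²α · sin(α−δ) · (1 + √{sin(φ+δ)sin(φ−β) / (sin(α−δ)sin(α+β))})²].
With α = 87.2°, φ = 22.9°, δ = 13.3°, β = 2.0°: K_a = 0.4268.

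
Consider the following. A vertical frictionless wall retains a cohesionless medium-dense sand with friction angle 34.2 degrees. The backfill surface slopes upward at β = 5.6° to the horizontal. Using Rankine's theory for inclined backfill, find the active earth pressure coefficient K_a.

0.284

K_a = cos β · (cos β − √(cos²β − cos²φ)) / (cos β + √(cos²β − cos²φ)).
cos β = 0.9952, cos φ = 0.8271, √(cos²β − cos²φ) = 0.5535.
K_a = 0.9952 × (0.9952 − 0.5535)/(0.9952 + 0.5535) = 0.2838.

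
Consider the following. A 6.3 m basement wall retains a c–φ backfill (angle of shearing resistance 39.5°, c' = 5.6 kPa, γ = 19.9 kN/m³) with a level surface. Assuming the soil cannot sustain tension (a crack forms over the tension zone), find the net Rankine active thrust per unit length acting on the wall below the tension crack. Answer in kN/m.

57.7 kN/m

K_a = 0.2224; √K_a = 0.4716.
Tension-crack depth z_c = 2c/(γ√K_a) = 2×5.6/(19.9×0.4716) = 1.193 m.
σ_a at base = K_a γ H − 2c√K_a = 0.2224×19.9×6.3 − 2×5.6×0.4716 = 22.60 kPa.
P_a = ½ × 22.60 × (H − z_c) = 0.5×22.60×5.107 = 57.72 kN/m.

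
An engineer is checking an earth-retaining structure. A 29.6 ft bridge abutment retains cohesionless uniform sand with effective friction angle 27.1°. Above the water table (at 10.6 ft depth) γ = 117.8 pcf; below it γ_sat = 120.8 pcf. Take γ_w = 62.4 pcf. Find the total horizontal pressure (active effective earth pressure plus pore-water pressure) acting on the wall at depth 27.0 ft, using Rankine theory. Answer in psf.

1850 psf

K_a = (1 − sin φ)/(1 + sin φ) = 0.3741.
γ' = 120.8 − 62.4 = 58.40 pcf.
Effective vertical stress at 27.0 ft: σ'_v = 117.8×10.6 + 58.40×16.4 = 2206 psf.
σ'_h = K_a σ'_v = 0.3741 × 2206 = 825.3 psf; u = γ_w × 16.4 = 1023 psf.
Total σ_h = 825.3 + 1023 = 1849 psf.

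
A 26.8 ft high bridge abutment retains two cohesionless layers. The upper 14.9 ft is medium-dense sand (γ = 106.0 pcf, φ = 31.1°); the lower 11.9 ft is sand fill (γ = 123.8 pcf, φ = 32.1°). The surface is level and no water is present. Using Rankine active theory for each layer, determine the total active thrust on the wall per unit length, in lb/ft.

K_a1 = tan²(45°−31.1°/2) = 0.3188; K_a2 = tan²(45°−32.1°/2) = 0.3060.
Layer 1: σ at base = K_a1 γ₁ h₁ = 503.5 psf; P₁ = ½×503.5×14.9 = 3751.
Layer 2: σ_v at top = γ₁h₁ = 1579; σ_h top = K_a2×1579 = 483.3; σ_h base = K_a2×(1579+123.8×11.9) = 934.1.
P₂ = ½(483.3+934.1)×11.9 = 8433. Total P_a = 3751+8433 = 12180 lb/ft.

12200 lb/ft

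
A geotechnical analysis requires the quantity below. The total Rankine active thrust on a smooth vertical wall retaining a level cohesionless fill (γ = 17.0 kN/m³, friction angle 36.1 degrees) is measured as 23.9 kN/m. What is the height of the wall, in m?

K_a = 0.2585. P_a = ½ K_a γ H² ⇒ H = √(2P_a/(K_a γ)).
H = √(2×23.9/(0.2585×17.0)) = 3.298 m.

3.30 m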